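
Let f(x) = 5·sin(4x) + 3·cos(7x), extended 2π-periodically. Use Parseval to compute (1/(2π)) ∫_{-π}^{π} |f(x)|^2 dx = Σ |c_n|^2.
Σ |c_n|^2 = 17

Expand |f|^2 and use orthogonality of {sin(nx), cos(mx)} on [-π, π]:
  ∫_{-π}^{π} sin(nx)^2 dx = π, ∫ cos(mx)^2 dx = π, and cross terms integrate to 0.
So ∫_{-π}^{π} f(x)^2 dx = 5^2 · π + 3^2 · π = (25 + 9)π.
Divide by 2π: (25 + 9)/2 = 17.
By Parseval, this equals Σ |c_n|^2.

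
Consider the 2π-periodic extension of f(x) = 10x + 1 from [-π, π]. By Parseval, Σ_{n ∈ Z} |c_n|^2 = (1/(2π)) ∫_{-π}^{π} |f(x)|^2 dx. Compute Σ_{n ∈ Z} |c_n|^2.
Σ |c_n|^2 = 100π^2/3 + 1

Expand and integrate term by term over [-π, π]:
  ∫ (10x)^2 dx = 100·(2π^3/3); ∫ 2·10·(1)·x dx = 0 (odd integrand); ∫ 1^2 dx = 1·2π.
So (1/(2π)) ∫_{-π}^{π} (10x + 1)^2 dx = 100π^2/3 + 1 = 100π^2/3 + 1.
Parseval ⇒ Σ |c_n|^2 = 100π^2/3 + 1.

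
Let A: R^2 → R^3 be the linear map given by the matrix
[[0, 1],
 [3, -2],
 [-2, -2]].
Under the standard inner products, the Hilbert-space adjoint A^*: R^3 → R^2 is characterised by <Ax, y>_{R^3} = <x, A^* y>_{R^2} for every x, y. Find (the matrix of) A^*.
A^* = A^T =
[[0, 3, -2],
 [1, -2, -2]]

For real matrices with standard dot products, the defining identity <Ax, y> = <x, A^* y> gives (Ax)^T y = x^T (A^*) y, i.e. x^T A^T y = x^T (A^*) y. Since this holds for all x, y, we must have A^* = A^T. Therefore
A^* =
[[0, 3, -2],
 [1, -2, -2]].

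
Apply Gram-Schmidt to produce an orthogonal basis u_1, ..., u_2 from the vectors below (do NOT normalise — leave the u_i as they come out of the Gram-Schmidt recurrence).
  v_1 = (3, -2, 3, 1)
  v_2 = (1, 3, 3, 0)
Orthogonal basis:
  u_1 = (3, -2, 3, 1)
  u_2 = (5/23, 81/23, 51/23, -6/23)

Apply the Gram-Schmidt recurrence
  u_1 = v_1
  u_i = v_i − Σ_{j<i} ((v_i · u_j) / (u_j · u_j)) · u_j.

Step by step this gives:
  u_1 = (3, -2, 3, 1)
  u_2 = (5/23, 81/23, 51/23, -6/23)

Orthogonality check:
  u_2 · u_1 = 0 (should be 0)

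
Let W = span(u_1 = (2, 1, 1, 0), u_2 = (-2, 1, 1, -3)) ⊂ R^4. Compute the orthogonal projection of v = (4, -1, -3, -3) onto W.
proj_W(v) = (64/43, 22/43, 22/43, 15/43)

Set up U = [u_1 | ... | u_2] ∈ R^(4×2). The projector onto W = col(U) is P = U (U^T U)^(-1) U^T.
Compute U^T U =
  [6, -2]
  [-2, 15],
and U^T v = (4, -3).
Solve U^T U · c = U^T v for the coefficients: c = (27/43, -5/43). The projection is proj_W(v) = U c.
Check: (v - proj_W(v)) · u_1 = 0  (should be 0).
Check: (v - proj_W(v)) · u_2 = 0  (should be 0).
Result: proj_W(v) = (64/43, 22/43, 22/43, 15/43).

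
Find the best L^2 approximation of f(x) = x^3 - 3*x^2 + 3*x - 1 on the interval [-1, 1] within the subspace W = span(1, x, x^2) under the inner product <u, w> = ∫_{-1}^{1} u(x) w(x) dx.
g(x) = -3*x^2 + 18*x/5 - 1

The best approximation g ∈ W is the orthogonal projection of f onto W. Writing g = a_0 + a_1 x + a_2 x^2, the coefficients solve the normal equations G · a = b where
  G_{ij} = <φ_i, φ_j> and b_i = <f, φ_i>, with φ_0 = 1, φ_1 = x, φ_2 = x^2.
G =
  [2, 0, 2/3]
  [0, 2/3, 0]
  [2/3, 0, 2/5],
b = (-4, 12/5, -28/15).
Solving gives a_0 = -1, a_1 = 18/5, a_2 = -3, so
  g(x) = -3*x^2 + 18*x/5 - 1.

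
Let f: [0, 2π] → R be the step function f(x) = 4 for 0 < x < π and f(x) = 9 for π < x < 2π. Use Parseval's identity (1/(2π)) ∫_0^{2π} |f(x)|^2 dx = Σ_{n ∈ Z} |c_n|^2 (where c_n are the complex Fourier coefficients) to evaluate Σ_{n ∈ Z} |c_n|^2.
Σ |c_n|^2 = 97/2

Parseval equates the L^2 energy of f (normalised by 1/(2π)) with the ℓ^2 sum of its Fourier coefficients: (1/(2π)) ∫_0^{2π} |f|^2 = Σ |c_n|^2.
Compute the left side: (1/(2π)) [∫_0^π 4^2 dx + ∫_π^{2π} 9^2 dx] = (1/(2π)) · (16π + 81π) = (16 + 81)/2 = 97/2.
So Σ_{n ∈ Z} |c_n|^2 = 97/2.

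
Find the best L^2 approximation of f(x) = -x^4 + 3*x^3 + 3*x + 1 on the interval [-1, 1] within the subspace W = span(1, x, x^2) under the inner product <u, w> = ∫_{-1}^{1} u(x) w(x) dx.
g(x) = -6*x^2/7 + 24*x/5 + 38/35

The best approximation g ∈ W is the orthogonal projection of f onto W. Writing g = a_0 + a_1 x + a_2 x^2, the coefficients solve the normal equations G · a = b where
  G_{ij} = <φ_i, φ_j> and b_i = <f, φ_i>, with φ_0 = 1, φ_1 = x, φ_2 = x^2.
G =
  [2, 0, 2/3]
  [0, 2/3, 0]
  [2/3, 0, 2/5],
b = (8/5, 16/5, 8/21).
Solving gives a_0 = 38/35, a_1 = 24/5, a_2 = -6/7, so
  g(x) = -6*x^2/7 + 24*x/5 + 38/35.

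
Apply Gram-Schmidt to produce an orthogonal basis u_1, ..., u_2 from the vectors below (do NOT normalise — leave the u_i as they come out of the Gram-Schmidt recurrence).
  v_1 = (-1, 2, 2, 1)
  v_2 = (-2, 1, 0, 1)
Orthogonal basis:
  u_1 = (-1, 2, 2, 1)
  u_2 = (-3/2, 0, -1, 1/2)

Apply the Gram-Schmidt recurrence
  u_1 = v_1
  u_i = v_i − Σ_{j<i} ((v_i · u_j) / (u_j · u_j)) · u_j.

Step by step this gives:
  u_1 = (-1, 2, 2, 1)
  u_2 = (-3/2, 0, -1, 1/2)

Orthogonality check:
  u_2 · u_1 = 0 (should be 0)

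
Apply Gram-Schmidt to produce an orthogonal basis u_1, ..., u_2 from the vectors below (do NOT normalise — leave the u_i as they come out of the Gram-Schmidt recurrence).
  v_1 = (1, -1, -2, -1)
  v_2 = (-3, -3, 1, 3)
Orthogonal basis:
  u_1 = (1, -1, -2, -1)
  u_2 = (-16/7, -26/7, -3/7, 16/7)

Apply the Gram-Schmidt recurrence
  u_1 = v_1
  u_i = v_i − Σ_{j<i} ((v_i · u_j) / (u_j · u_j)) · u_j.

Step by step this gives:
  u_1 = (1, -1, -2, -1)
  u_2 = (-16/7, -26/7, -3/7, 16/7)

Orthogonality check:
  u_2 · u_1 = 0 (should be 0)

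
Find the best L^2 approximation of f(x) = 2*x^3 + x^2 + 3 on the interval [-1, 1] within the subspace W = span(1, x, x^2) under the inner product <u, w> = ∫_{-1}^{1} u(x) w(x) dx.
g(x) = x^2 + 6*x/5 + 3

The best approximation g ∈ W is the orthogonal projection of f onto W. Writing g = a_0 + a_1 x + a_2 x^2, the coefficients solve the normal equations G · a = b where
  G_{ij} = <φ_i, φ_j> and b_i = <f, φ_i>, with φ_0 = 1, φ_1 = x, φ_2 = x^2.
G =
  [2, 0, 2/3]
  [0, 2/3, 0]
  [2/3, 0, 2/5],
b = (20/3, 4/5, 12/5).
Solving gives a_0 = 3, a_1 = 6/5, a_2 = 1, so
  g(x) = x^2 + 6*x/5 + 3.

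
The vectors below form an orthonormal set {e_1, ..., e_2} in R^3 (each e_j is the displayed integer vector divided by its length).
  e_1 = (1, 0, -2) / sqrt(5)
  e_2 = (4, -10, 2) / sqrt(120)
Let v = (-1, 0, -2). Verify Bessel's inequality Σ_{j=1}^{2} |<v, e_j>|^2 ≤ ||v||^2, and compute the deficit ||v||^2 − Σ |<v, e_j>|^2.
Σ |<v, e_j>|^2 = 7/3; ||v||^2 = 5; deficit = 8/3

Write each e_j = u_j / sqrt(<u_j, u_j>) where u_j is the displayed integer vector. Then <v, e_j> = <v, u_j> / sqrt(<u_j, u_j>), so |<v, e_j>|^2 = <v, u_j>^2 / <u_j, u_j>.
Coefficients: <v, e_1> = 3/sqrt(5), <v, e_2> = -8/sqrt(120).
Square and sum: Σ |<v, e_j>|^2 = 7/3.
Compute ||v||^2 = v·v = 5.
Deficit = 5 − 7/3 = 8/3 ≥ 0, confirming Bessel's inequality. (The deficit equals ||v − Σ <v,e_j> e_j||^2, the squared distance from v to span{e_j}.)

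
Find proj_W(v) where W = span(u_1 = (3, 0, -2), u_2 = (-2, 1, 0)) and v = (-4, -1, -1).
proj_W(v) = (-86/29, 31/29, 16/29)

Set up U = [u_1 | ... | u_2] ∈ R^(3×2). The projector onto W = col(U) is P = U (U^T U)^(-1) U^T.
Compute U^T U =
  [13, -6]
  [-6, 5],
and U^T v = (-10, 7).
Solve U^T U · c = U^T v for the coefficients: c = (-8/29, 31/29). The projection is proj_W(v) = U c.
Check: (v - proj_W(v)) · u_1 = 0  (should be 0).
Check: (v - proj_W(v)) · u_2 = 0  (should be 0).
Result: proj_W(v) = (-86/29, 31/29, 16/29).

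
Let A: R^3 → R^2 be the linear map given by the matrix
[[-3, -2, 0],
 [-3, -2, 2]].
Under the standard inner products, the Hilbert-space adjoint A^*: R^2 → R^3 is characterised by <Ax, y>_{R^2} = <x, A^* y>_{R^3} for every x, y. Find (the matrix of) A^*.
A^* = A^T =
[[-3, -3],
 [-2, -2],
 [0, 2]]

For real matrices with standard dot products, the defining identity <Ax, y> = <x, A^* y> gives (Ax)^T y = x^T (A^*) y, i.e. x^T A^T y = x^T (A^*) y. Since this holds for all x, y, we must have A^* = A^T. Therefore
A^* =
[[-3, -3],
 [-2, -2],
 [0, 2]].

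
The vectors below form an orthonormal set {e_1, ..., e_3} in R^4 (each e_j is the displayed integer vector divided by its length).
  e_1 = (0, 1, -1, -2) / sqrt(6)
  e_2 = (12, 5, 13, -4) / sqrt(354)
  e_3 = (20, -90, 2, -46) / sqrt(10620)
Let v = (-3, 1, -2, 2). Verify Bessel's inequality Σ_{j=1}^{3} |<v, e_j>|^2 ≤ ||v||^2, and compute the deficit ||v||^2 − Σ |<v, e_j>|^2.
Σ |<v, e_j>|^2 = 89/5; ||v||^2 = 18; deficit = 1/5

Write each e_j = u_j / sqrt(<u_j, u_j>) where u_j is the displayed integer vector. Then <v, e_j> = <v, u_j> / sqrt(<u_j, u_j>), so |<v, e_j>|^2 = <v, u_j>^2 / <u_j, u_j>.
Coefficients: <v, e_1> = -1/sqrt(6), <v, e_2> = -65/sqrt(354), <v, e_3> = -246/sqrt(10620).
Square and sum: Σ |<v, e_j>|^2 = 89/5.
Compute ||v||^2 = v·v = 18.
Deficit = 18 − 89/5 = 1/5 ≥ 0, confirming Bessel's inequality. (The deficit equals ||v − Σ <v,e_j> e_j||^2, the squared distance from v to span{e_j}.)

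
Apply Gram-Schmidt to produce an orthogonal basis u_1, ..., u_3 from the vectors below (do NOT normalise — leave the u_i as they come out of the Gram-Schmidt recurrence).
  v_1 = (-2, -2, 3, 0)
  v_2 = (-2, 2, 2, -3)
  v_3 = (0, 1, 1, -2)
Orthogonal basis:
  u_1 = (-2, -2, 3, 0)
  u_2 = (-22/17, 46/17, 16/17, -3)
  u_3 = (250/321, -85/321, 110/321, -50/107)

Apply the Gram-Schmidt recurrence
  u_1 = v_1
  u_i = v_i − Σ_{j<i} ((v_i · u_j) / (u_j · u_j)) · u_j.

Step by step this gives:
  u_1 = (-2, -2, 3, 0)
  u_2 = (-22/17, 46/17, 16/17, -3)
  u_3 = (250/321, -85/321, 110/321, -50/107)

Orthogonality check:
  u_2 · u_1 = 0 (should be 0)
  u_3 · u_1 = 0 (should be 0)
  u_3 · u_2 = 0 (should be 0)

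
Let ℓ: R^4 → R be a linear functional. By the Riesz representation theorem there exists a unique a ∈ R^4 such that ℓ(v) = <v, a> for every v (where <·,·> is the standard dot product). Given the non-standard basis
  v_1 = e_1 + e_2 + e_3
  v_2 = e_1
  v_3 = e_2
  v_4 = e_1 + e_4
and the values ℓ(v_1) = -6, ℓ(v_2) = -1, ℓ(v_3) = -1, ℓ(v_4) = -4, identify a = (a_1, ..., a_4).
a = (-1, -1, -4, -3)

Write a = (a_1, ..., a_4) in the standard basis. For each basis vector v_i, ℓ(v_i) = <v_i, a> is a linear equation in the a_j's. Collect the n equations into a matrix system V a = ℓ, where row i of V is v_i (expressed in the standard basis). Since V is invertible (lower-triangular with 1s on the diagonal, up to permutation), solve by back-substitution:
  V =
[[1, 1, 1, 0],
 [1, 0, 0, 0],
 [0, 1, 0, 0],
 [1, 0, 0, 1]]
  V a = (-6, -1, -1, -4)
Solving gives a = (-1, -1, -4, -3).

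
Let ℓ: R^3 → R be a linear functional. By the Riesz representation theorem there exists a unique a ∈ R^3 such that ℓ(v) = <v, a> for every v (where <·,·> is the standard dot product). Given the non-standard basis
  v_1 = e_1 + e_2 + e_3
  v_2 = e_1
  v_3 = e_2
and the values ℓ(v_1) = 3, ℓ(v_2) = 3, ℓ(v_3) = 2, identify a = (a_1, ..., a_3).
a = (3, 2, -2)

Write a = (a_1, ..., a_3) in the standard basis. For each basis vector v_i, ℓ(v_i) = <v_i, a> is a linear equation in the a_j's. Collect the n equations into a matrix system V a = ℓ, where row i of V is v_i (expressed in the standard basis). Since V is invertible (lower-triangular with 1s on the diagonal, up to permutation), solve by back-substitution:
  V =
[[1, 1, 1],
 [1, 0, 0],
 [0, 1, 0]]
  V a = (3, 3, 2)
Solving gives a = (3, 2, -2).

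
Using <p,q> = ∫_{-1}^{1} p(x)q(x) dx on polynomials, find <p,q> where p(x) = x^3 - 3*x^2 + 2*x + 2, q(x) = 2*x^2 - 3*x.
<p,q> = -74/15

Expand the product: p(x)·q(x) = 2*x^5 - 9*x^4 + 13*x^3 - 2*x^2 - 6*x.
∫_{-1}^{1} of each monomial x^k gives [2/(k+1) if k even, 0 if k odd]. Integrating term-by-term (or equivalently evaluating the antiderivative F(x) = x^6/3 - 9*x^5/5 + 13*x^4/4 - 2*x^3/3 - 3*x^2 at the endpoints):
  F(1) − F(−1) = -113/60 − (61/20) = -74/15.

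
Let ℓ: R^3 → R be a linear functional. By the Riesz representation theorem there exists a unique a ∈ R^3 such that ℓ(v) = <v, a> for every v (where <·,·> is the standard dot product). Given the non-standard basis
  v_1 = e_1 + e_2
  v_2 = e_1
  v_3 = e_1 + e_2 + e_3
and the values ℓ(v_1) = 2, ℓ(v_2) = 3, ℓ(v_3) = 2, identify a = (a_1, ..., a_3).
a = (3, -1, 0)

Write a = (a_1, ..., a_3) in the standard basis. For each basis vector v_i, ℓ(v_i) = <v_i, a> is a linear equation in the a_j's. Collect the n equations into a matrix system V a = ℓ, where row i of V is v_i (expressed in the standard basis). Since V is invertible (lower-triangular with 1s on the diagonal, up to permutation), solve by back-substitution:
  V =
[[1, 1, 0],
 [1, 0, 0],
 [1, 1, 1]]
  V a = (2, 3, 2)
Solving gives a = (3, -1, 0).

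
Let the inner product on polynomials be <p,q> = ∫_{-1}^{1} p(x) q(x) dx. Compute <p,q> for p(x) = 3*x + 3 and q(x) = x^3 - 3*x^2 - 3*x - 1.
<p,q> = -84/5

Expand the product: p(x)·q(x) = 3*x^4 - 6*x^3 - 18*x^2 - 12*x - 3.
∫_{-1}^{1} of each monomial x^k gives [2/(k+1) if k even, 0 if k odd]. Integrating term-by-term (or equivalently evaluating the antiderivative F(x) = 3*x^5/5 - 3*x^4/2 - 6*x^3 - 6*x^2 - 3*x at the endpoints):
  F(1) − F(−1) = -159/10 − (9/10) = -84/5.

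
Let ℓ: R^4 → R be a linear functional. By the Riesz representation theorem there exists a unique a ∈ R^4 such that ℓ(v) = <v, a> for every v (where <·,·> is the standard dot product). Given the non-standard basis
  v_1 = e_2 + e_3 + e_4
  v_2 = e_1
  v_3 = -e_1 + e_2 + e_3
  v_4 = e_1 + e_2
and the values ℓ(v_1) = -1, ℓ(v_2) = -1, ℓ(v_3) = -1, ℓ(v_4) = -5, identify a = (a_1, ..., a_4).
a = (-1, -4, 2, 1)

Write a = (a_1, ..., a_4) in the standard basis. For each basis vector v_i, ℓ(v_i) = <v_i, a> is a linear equation in the a_j's. Collect the n equations into a matrix system V a = ℓ, where row i of V is v_i (expressed in the standard basis). Since V is invertible (lower-triangular with 1s on the diagonal, up to permutation), solve by back-substitution:
  V =
[[0, 1, 1, 1],
 [1, 0, 0, 0],
 [-1, 1, 1, 0],
 [1, 1, 0, 0]]
  V a = (-1, -1, -1, -5)
Solving gives a = (-1, -4, 2, 1).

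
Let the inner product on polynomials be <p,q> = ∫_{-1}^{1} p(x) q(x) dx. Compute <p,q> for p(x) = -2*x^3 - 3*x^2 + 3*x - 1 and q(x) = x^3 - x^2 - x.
<p,q> = 136/105

Expand the product: p(x)·q(x) = -2*x^6 - x^5 + 8*x^4 - x^3 - 2*x^2 + x.
∫_{-1}^{1} of each monomial x^k gives [2/(k+1) if k even, 0 if k odd]. Integrating term-by-term (or equivalently evaluating the antiderivative F(x) = -2*x^7/7 - x^6/6 + 8*x^5/5 - x^4/4 - 2*x^3/3 + x^2/2 at the endpoints):
  F(1) − F(−1) = 307/420 − (-79/140) = 136/105.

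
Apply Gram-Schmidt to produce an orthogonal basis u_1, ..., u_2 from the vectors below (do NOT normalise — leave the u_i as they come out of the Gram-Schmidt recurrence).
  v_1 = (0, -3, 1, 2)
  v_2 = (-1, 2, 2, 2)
Orthogonal basis:
  u_1 = (0, -3, 1, 2)
  u_2 = (-1, 2, 2, 2)

Apply the Gram-Schmidt recurrence
  u_1 = v_1
  u_i = v_i − Σ_{j<i} ((v_i · u_j) / (u_j · u_j)) · u_j.

Step by step this gives:
  u_1 = (0, -3, 1, 2)
  u_2 = (-1, 2, 2, 2)

Orthogonality check:
  u_2 · u_1 = 0 (should be 0)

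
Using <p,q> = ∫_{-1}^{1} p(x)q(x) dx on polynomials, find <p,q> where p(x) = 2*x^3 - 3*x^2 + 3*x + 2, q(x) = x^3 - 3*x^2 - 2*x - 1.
<p,q> = -218/35

Expand the product: p(x)·q(x) = 2*x^6 - 9*x^5 + 8*x^4 - 3*x^3 - 9*x^2 - 7*x - 2.
∫_{-1}^{1} of each monomial x^k gives [2/(k+1) if k even, 0 if k odd]. Integrating term-by-term (or equivalently evaluating the antiderivative F(x) = 2*x^7/7 - 3*x^6/2 + 8*x^5/5 - 3*x^4/4 - 3*x^3 - 7*x^2/2 - 2*x at the endpoints):
  F(1) − F(−1) = -1241/140 − (-369/140) = -218/35.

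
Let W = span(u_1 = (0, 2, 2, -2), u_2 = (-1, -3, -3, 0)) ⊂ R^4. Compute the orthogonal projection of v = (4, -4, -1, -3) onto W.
proj_W(v) = (-1, -5/3, -5/3, -4/3)

Set up U = [u_1 | ... | u_2] ∈ R^(4×2). The projector onto W = col(U) is P = U (U^T U)^(-1) U^T.
Compute U^T U =
  [12, -12]
  [-12, 19],
and U^T v = (-4, 11).
Solve U^T U · c = U^T v for the coefficients: c = (2/3, 1). The projection is proj_W(v) = U c.
Check: (v - proj_W(v)) · u_1 = 0  (should be 0).
Check: (v - proj_W(v)) · u_2 = 0  (should be 0).
Result: proj_W(v) = (-1, -5/3, -5/3, -4/3).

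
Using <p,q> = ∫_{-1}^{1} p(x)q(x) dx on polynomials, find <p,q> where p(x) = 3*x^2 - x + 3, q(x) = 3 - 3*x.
<p,q> = 26

Expand the product: p(x)·q(x) = -9*x^3 + 12*x^2 - 12*x + 9.
∫_{-1}^{1} of each monomial x^k gives [2/(k+1) if k even, 0 if k odd]. Integrating term-by-term (or equivalently evaluating the antiderivative F(x) = -9*x^4/4 + 4*x^3 - 6*x^2 + 9*x at the endpoints):
  F(1) − F(−1) = 19/4 − (-85/4) = 26.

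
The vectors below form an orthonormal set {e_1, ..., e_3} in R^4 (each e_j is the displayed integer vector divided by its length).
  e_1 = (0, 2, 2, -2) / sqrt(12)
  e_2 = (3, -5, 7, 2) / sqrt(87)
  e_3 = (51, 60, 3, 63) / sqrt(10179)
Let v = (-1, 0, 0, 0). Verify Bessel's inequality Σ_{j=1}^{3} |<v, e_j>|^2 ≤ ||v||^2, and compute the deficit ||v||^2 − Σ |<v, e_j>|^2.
Σ |<v, e_j>|^2 = 14/39; ||v||^2 = 1; deficit = 25/39

Write each e_j = u_j / sqrt(<u_j, u_j>) where u_j is the displayed integer vector. Then <v, e_j> = <v, u_j> / sqrt(<u_j, u_j>), so |<v, e_j>|^2 = <v, u_j>^2 / <u_j, u_j>.
Coefficients: <v, e_1> = 0/sqrt(12), <v, e_2> = -3/sqrt(87), <v, e_3> = -51/sqrt(10179).
Square and sum: Σ |<v, e_j>|^2 = 14/39.
Compute ||v||^2 = v·v = 1.
Deficit = 1 − 14/39 = 25/39 ≥ 0, confirming Bessel's inequality. (The deficit equals ||v − Σ <v,e_j> e_j||^2, the squared distance from v to span{e_j}.)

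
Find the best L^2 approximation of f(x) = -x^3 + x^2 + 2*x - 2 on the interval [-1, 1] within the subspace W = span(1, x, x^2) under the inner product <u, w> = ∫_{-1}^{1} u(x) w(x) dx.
g(x) = x^2 + 7*x/5 - 2

The best approximation g ∈ W is the orthogonal projection of f onto W. Writing g = a_0 + a_1 x + a_2 x^2, the coefficients solve the normal equations G · a = b where
  G_{ij} = <φ_i, φ_j> and b_i = <f, φ_i>, with φ_0 = 1, φ_1 = x, φ_2 = x^2.
G =
  [2, 0, 2/3]
  [0, 2/3, 0]
  [2/3, 0, 2/5],
b = (-10/3, 14/15, -14/15).
Solving gives a_0 = -2, a_1 = 7/5, a_2 = 1, so
  g(x) = x^2 + 7*x/5 - 2.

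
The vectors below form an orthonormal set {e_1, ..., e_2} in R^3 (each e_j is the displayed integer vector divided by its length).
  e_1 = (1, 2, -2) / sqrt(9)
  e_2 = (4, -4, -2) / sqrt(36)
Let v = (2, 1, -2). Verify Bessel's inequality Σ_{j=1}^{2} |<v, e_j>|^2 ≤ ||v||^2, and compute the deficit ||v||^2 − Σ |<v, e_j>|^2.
Σ |<v, e_j>|^2 = 80/9; ||v||^2 = 9; deficit = 1/9

Write each e_j = u_j / sqrt(<u_j, u_j>) where u_j is the displayed integer vector. Then <v, e_j> = <v, u_j> / sqrt(<u_j, u_j>), so |<v, e_j>|^2 = <v, u_j>^2 / <u_j, u_j>.
Coefficients: <v, e_1> = 8/sqrt(9), <v, e_2> = 8/sqrt(36).
Square and sum: Σ |<v, e_j>|^2 = 80/9.
Compute ||v||^2 = v·v = 9.
Deficit = 9 − 80/9 = 1/9 ≥ 0, confirming Bessel's inequality. (The deficit equals ||v − Σ <v,e_j> e_j||^2, the squared distance from v to span{e_j}.)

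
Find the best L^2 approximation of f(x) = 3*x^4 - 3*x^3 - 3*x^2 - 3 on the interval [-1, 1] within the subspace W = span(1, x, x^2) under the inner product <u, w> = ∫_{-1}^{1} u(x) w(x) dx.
g(x) = -3*x^2/7 - 9*x/5 - 114/35

The best approximation g ∈ W is the orthogonal projection of f onto W. Writing g = a_0 + a_1 x + a_2 x^2, the coefficients solve the normal equations G · a = b where
  G_{ij} = <φ_i, φ_j> and b_i = <f, φ_i>, with φ_0 = 1, φ_1 = x, φ_2 = x^2.
G =
  [2, 0, 2/3]
  [0, 2/3, 0]
  [2/3, 0, 2/5],
b = (-34/5, -6/5, -82/35).
Solving gives a_0 = -114/35, a_1 = -9/5, a_2 = -3/7, so
  g(x) = -3*x^2/7 - 9*x/5 - 114/35.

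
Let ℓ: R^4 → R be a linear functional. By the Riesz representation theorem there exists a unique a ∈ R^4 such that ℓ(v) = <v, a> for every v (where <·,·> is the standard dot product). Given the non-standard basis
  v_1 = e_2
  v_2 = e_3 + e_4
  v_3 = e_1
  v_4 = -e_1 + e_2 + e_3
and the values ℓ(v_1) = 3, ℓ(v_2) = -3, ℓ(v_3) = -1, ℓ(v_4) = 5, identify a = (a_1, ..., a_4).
a = (-1, 3, 1, -4)

Write a = (a_1, ..., a_4) in the standard basis. For each basis vector v_i, ℓ(v_i) = <v_i, a> is a linear equation in the a_j's. Collect the n equations into a matrix system V a = ℓ, where row i of V is v_i (expressed in the standard basis). Since V is invertible (lower-triangular with 1s on the diagonal, up to permutation), solve by back-substitution:
  V =
[[0, 1, 0, 0],
 [0, 0, 1, 1],
 [1, 0, 0, 0],
 [-1, 1, 1, 0]]
  V a = (3, -3, -1, 5)
Solving gives a = (-1, 3, 1, -4).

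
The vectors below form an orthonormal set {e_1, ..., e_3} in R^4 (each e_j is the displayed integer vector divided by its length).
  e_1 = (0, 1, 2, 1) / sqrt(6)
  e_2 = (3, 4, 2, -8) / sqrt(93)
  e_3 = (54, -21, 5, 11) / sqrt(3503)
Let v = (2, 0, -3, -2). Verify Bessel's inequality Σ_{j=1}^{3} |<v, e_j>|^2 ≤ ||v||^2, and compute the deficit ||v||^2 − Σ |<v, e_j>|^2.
Σ |<v, e_j>|^2 = 1679/113; ||v||^2 = 17; deficit = 242/113

Write each e_j = u_j / sqrt(<u_j, u_j>) where u_j is the displayed integer vector. Then <v, e_j> = <v, u_j> / sqrt(<u_j, u_j>), so |<v, e_j>|^2 = <v, u_j>^2 / <u_j, u_j>.
Coefficients: <v, e_1> = -8/sqrt(6), <v, e_2> = 16/sqrt(93), <v, e_3> = 71/sqrt(3503).
Square and sum: Σ |<v, e_j>|^2 = 1679/113.
Compute ||v||^2 = v·v = 17.
Deficit = 17 − 1679/113 = 242/113 ≥ 0, confirming Bessel's inequality. (The deficit equals ||v − Σ <v,e_j> e_j||^2, the squared distance from v to span{e_j}.)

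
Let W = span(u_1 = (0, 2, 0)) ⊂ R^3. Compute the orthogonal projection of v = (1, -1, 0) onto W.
proj_W(v) = (0, -1, 0)

Set up U = [u_1 | ... | u_1] ∈ R^(3×1). The projector onto W = col(U) is P = U (U^T U)^(-1) U^T.
Compute U^T U =
  [4],
and U^T v = (-2).
Solve U^T U · c = U^T v for the coefficients: c = (-1/2). The projection is proj_W(v) = U c.
Check: (v - proj_W(v)) · u_1 = 0  (should be 0).
Result: proj_W(v) = (0, -1, 0).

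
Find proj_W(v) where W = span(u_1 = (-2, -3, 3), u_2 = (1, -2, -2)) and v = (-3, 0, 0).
proj_W(v) = (-75/97, -18/97, 126/97)

Set up U = [u_1 | ... | u_2] ∈ R^(3×2). The projector onto W = col(U) is P = U (U^T U)^(-1) U^T.
Compute U^T U =
  [22, -2]
  [-2, 9],
and U^T v = (6, -3).
Solve U^T U · c = U^T v for the coefficients: c = (24/97, -27/97). The projection is proj_W(v) = U c.
Check: (v - proj_W(v)) · u_1 = 0  (should be 0).
Check: (v - proj_W(v)) · u_2 = 0  (should be 0).
Result: proj_W(v) = (-75/97, -18/97, 126/97).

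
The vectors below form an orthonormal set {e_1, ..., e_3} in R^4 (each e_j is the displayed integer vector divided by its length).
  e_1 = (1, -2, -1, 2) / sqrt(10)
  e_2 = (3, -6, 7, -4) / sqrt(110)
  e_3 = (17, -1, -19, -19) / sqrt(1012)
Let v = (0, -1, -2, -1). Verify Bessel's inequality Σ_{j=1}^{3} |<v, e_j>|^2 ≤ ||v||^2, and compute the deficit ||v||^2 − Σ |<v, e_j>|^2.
Σ |<v, e_j>|^2 = 89/23; ||v||^2 = 6; deficit = 49/23

Write each e_j = u_j / sqrt(<u_j, u_j>) where u_j is the displayed integer vector. Then <v, e_j> = <v, u_j> / sqrt(<u_j, u_j>), so |<v, e_j>|^2 = <v, u_j>^2 / <u_j, u_j>.
Coefficients: <v, e_1> = 2/sqrt(10), <v, e_2> = -4/sqrt(110), <v, e_3> = 58/sqrt(1012).
Square and sum: Σ |<v, e_j>|^2 = 89/23.
Compute ||v||^2 = v·v = 6.
Deficit = 6 − 89/23 = 49/23 ≥ 0, confirming Bessel's inequality. (The deficit equals ||v − Σ <v,e_j> e_j||^2, the squared distance from v to span{e_j}.)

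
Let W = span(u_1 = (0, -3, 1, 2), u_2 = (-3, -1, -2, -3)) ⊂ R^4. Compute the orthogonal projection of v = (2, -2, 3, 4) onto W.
proj_W(v) = (223/99, -620/297, 727/297, 1231/297)

Set up U = [u_1 | ... | u_2] ∈ R^(4×2). The projector onto W = col(U) is P = U (U^T U)^(-1) U^T.
Compute U^T U =
  [14, -5]
  [-5, 23],
and U^T v = (17, -22).
Solve U^T U · c = U^T v for the coefficients: c = (281/297, -223/297). The projection is proj_W(v) = U c.
Check: (v - proj_W(v)) · u_1 = 0  (should be 0).
Check: (v - proj_W(v)) · u_2 = 0  (should be 0).
Result: proj_W(v) = (223/99, -620/297, 727/297, 1231/297).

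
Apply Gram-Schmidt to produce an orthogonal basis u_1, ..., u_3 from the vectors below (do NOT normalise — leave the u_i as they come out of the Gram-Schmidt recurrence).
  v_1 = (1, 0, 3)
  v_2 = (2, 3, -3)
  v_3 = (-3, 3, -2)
Orthogonal basis:
  u_1 = (1, 0, 3)
  u_2 = (27/10, 3, -9/10)
  u_3 = (-48/19, 48/19, 16/19)

Apply the Gram-Schmidt recurrence
  u_1 = v_1
  u_i = v_i − Σ_{j<i} ((v_i · u_j) / (u_j · u_j)) · u_j.

Step by step this gives:
  u_1 = (1, 0, 3)
  u_2 = (27/10, 3, -9/10)
  u_3 = (-48/19, 48/19, 16/19)

Orthogonality check:
  u_2 · u_1 = 0 (should be 0)
  u_3 · u_1 = 0 (should be 0)
  u_3 · u_2 = 0 (should be 0)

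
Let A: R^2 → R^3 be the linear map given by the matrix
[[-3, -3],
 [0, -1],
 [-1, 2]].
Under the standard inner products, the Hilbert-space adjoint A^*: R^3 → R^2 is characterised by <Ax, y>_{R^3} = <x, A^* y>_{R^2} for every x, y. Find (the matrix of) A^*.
A^* = A^T =
[[-3, 0, -1],
 [-3, -1, 2]]

For real matrices with standard dot products, the defining identity <Ax, y> = <x, A^* y> gives (Ax)^T y = x^T (A^*) y, i.e. x^T A^T y = x^T (A^*) y. Since this holds for all x, y, we must have A^* = A^T. Therefore
A^* =
[[-3, 0, -1],
 [-3, -1, 2]].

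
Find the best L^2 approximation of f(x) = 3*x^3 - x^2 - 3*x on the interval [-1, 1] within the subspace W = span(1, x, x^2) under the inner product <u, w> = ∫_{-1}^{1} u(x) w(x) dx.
g(x) = -x^2 - 6*x/5

The best approximation g ∈ W is the orthogonal projection of f onto W. Writing g = a_0 + a_1 x + a_2 x^2, the coefficients solve the normal equations G · a = b where
  G_{ij} = <φ_i, φ_j> and b_i = <f, φ_i>, with φ_0 = 1, φ_1 = x, φ_2 = x^2.
G =
  [2, 0, 2/3]
  [0, 2/3, 0]
  [2/3, 0, 2/5],
b = (-2/3, -4/5, -2/5).
Solving gives a_0 = 0, a_1 = -6/5, a_2 = -1, so
  g(x) = -x^2 - 6*x/5.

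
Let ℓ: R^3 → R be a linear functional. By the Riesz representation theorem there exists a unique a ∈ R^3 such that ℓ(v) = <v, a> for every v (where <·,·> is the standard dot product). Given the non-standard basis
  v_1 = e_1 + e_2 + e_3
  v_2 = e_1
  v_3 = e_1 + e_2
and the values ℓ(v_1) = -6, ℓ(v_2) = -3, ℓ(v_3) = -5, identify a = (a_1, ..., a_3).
a = (-3, -2, -1)

Write a = (a_1, ..., a_3) in the standard basis. For each basis vector v_i, ℓ(v_i) = <v_i, a> is a linear equation in the a_j's. Collect the n equations into a matrix system V a = ℓ, where row i of V is v_i (expressed in the standard basis). Since V is invertible (lower-triangular with 1s on the diagonal, up to permutation), solve by back-substitution:
  V =
[[1, 1, 1],
 [1, 0, 0],
 [1, 1, 0]]
  V a = (-6, -3, -5)
Solving gives a = (-3, -2, -1).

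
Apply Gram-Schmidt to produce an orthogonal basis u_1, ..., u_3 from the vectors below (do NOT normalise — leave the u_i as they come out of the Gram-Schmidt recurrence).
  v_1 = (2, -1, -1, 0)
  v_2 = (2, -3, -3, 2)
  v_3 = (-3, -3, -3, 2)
Orthogonal basis:
  u_1 = (2, -1, -1, 0)
  u_2 = (-4/3, -4/3, -4/3, 2)
  u_3 = (-5/7, -5/7, -5/7, -10/7)

Apply the Gram-Schmidt recurrence
  u_1 = v_1
  u_i = v_i − Σ_{j<i} ((v_i · u_j) / (u_j · u_j)) · u_j.

Step by step this gives:
  u_1 = (2, -1, -1, 0)
  u_2 = (-4/3, -4/3, -4/3, 2)
  u_3 = (-5/7, -5/7, -5/7, -10/7)

Orthogonality check:
  u_2 · u_1 = 0 (should be 0)
  u_3 · u_1 = 0 (should be 0)
  u_3 · u_2 = 0 (should be 0)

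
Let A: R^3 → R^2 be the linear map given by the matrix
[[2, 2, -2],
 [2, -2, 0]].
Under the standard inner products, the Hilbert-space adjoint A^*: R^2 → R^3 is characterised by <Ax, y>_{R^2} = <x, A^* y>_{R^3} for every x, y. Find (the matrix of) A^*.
A^* = A^T =
[[2, 2],
 [2, -2],
 [-2, 0]]

For real matrices with standard dot products, the defining identity <Ax, y> = <x, A^* y> gives (Ax)^T y = x^T (A^*) y, i.e. x^T A^T y = x^T (A^*) y. Since this holds for all x, y, we must have A^* = A^T. Therefore
A^* =
[[2, 2],
 [2, -2],
 [-2, 0]].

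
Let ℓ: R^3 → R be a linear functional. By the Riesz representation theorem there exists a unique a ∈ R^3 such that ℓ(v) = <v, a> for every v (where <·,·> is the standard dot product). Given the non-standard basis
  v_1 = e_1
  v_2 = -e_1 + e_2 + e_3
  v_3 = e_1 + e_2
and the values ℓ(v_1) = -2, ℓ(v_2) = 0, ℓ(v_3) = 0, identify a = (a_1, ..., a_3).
a = (-2, 2, -4)

Write a = (a_1, ..., a_3) in the standard basis. For each basis vector v_i, ℓ(v_i) = <v_i, a> is a linear equation in the a_j's. Collect the n equations into a matrix system V a = ℓ, where row i of V is v_i (expressed in the standard basis). Since V is invertible (lower-triangular with 1s on the diagonal, up to permutation), solve by back-substitution:
  V =
[[1, 0, 0],
 [-1, 1, 1],
 [1, 1, 0]]
  V a = (-2, 0, 0)
Solving gives a = (-2, 2, -4).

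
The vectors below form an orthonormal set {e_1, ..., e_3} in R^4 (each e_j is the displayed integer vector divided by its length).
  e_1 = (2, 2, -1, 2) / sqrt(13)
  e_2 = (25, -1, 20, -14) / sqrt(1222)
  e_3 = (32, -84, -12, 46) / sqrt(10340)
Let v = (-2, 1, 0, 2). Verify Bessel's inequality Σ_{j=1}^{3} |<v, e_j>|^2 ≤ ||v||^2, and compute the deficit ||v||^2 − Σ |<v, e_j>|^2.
Σ |<v, e_j>|^2 = 629/110; ||v||^2 = 9; deficit = 361/110

Write each e_j = u_j / sqrt(<u_j, u_j>) where u_j is the displayed integer vector. Then <v, e_j> = <v, u_j> / sqrt(<u_j, u_j>), so |<v, e_j>|^2 = <v, u_j>^2 / <u_j, u_j>.
Coefficients: <v, e_1> = 2/sqrt(13), <v, e_2> = -79/sqrt(1222), <v, e_3> = -56/sqrt(10340).
Square and sum: Σ |<v, e_j>|^2 = 629/110.
Compute ||v||^2 = v·v = 9.
Deficit = 9 − 629/110 = 361/110 ≥ 0, confirming Bessel's inequality. (The deficit equals ||v − Σ <v,e_j> e_j||^2, the squared distance from v to span{e_j}.)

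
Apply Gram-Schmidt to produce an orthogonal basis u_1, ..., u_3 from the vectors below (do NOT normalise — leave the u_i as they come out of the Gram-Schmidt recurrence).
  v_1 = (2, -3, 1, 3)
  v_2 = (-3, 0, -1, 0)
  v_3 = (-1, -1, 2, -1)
Orthogonal basis:
  u_1 = (2, -3, 1, 3)
  u_2 = (-55/23, -21/23, -16/23, 21/23)
  u_3 = (-126/181, -160/181, 378/181, -202/181)

Apply the Gram-Schmidt recurrence
  u_1 = v_1
  u_i = v_i − Σ_{j<i} ((v_i · u_j) / (u_j · u_j)) · u_j.

Step by step this gives:
  u_1 = (2, -3, 1, 3)
  u_2 = (-55/23, -21/23, -16/23, 21/23)
  u_3 = (-126/181, -160/181, 378/181, -202/181)

Orthogonality check:
  u_2 · u_1 = 0 (should be 0)
  u_3 · u_1 = 0 (should be 0)
  u_3 · u_2 = 0 (should be 0)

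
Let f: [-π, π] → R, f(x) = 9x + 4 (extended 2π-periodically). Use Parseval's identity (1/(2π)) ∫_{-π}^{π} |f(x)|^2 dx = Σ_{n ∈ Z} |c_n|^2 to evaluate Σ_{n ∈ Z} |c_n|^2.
Σ |c_n|^2 = 27π^2 + 16

Expand and integrate term by term over [-π, π]:
  ∫ (9x)^2 dx = 81·(2π^3/3); ∫ 2·9·(4)·x dx = 0 (odd integrand); ∫ 4^2 dx = 16·2π.
So (1/(2π)) ∫_{-π}^{π} (9x + 4)^2 dx = 81π^2/3 + 16 = 27π^2 + 16.
Parseval ⇒ Σ |c_n|^2 = 27π^2 + 16.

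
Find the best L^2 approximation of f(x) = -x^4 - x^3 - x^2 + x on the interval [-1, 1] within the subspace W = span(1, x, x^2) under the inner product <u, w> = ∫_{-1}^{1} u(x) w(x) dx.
g(x) = -13*x^2/7 + 2*x/5 + 3/35

The best approximation g ∈ W is the orthogonal projection of f onto W. Writing g = a_0 + a_1 x + a_2 x^2, the coefficients solve the normal equations G · a = b where
  G_{ij} = <φ_i, φ_j> and b_i = <f, φ_i>, with φ_0 = 1, φ_1 = x, φ_2 = x^2.
G =
  [2, 0, 2/3]
  [0, 2/3, 0]
  [2/3, 0, 2/5],
b = (-16/15, 4/15, -24/35).
Solving gives a_0 = 3/35, a_1 = 2/5, a_2 = -13/7, so
  g(x) = -13*x^2/7 + 2*x/5 + 3/35.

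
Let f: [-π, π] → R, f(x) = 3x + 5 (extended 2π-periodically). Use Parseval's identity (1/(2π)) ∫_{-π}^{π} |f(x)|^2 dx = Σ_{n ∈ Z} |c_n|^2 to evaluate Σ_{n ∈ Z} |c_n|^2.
Σ |c_n|^2 = 3π^2 + 25

Expand and integrate term by term over [-π, π]:
  ∫ (3x)^2 dx = 9·(2π^3/3); ∫ 2·3·(5)·x dx = 0 (odd integrand); ∫ 5^2 dx = 25·2π.
So (1/(2π)) ∫_{-π}^{π} (3x + 5)^2 dx = 9π^2/3 + 25 = 3π^2 + 25.
Parseval ⇒ Σ |c_n|^2 = 3π^2 + 25.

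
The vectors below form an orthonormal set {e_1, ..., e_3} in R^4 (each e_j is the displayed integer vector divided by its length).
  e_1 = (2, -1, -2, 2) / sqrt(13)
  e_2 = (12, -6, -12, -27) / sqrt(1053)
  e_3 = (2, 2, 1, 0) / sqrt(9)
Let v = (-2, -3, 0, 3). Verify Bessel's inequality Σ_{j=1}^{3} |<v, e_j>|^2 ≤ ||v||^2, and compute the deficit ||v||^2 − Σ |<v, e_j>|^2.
Σ |<v, e_j>|^2 = 182/9; ||v||^2 = 22; deficit = 16/9

Write each e_j = u_j / sqrt(<u_j, u_j>) where u_j is the displayed integer vector. Then <v, e_j> = <v, u_j> / sqrt(<u_j, u_j>), so |<v, e_j>|^2 = <v, u_j>^2 / <u_j, u_j>.
Coefficients: <v, e_1> = 5/sqrt(13), <v, e_2> = -87/sqrt(1053), <v, e_3> = -10/sqrt(9).
Square and sum: Σ |<v, e_j>|^2 = 182/9.
Compute ||v||^2 = v·v = 22.
Deficit = 22 − 182/9 = 16/9 ≥ 0, confirming Bessel's inequality. (The deficit equals ||v − Σ <v,e_j> e_j||^2, the squared distance from v to span{e_j}.)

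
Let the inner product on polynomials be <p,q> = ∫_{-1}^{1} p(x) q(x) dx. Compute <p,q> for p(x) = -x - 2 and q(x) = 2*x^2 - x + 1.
<p,q> = -6

Expand the product: p(x)·q(x) = -2*x^3 - 3*x^2 + x - 2.
∫_{-1}^{1} of each monomial x^k gives [2/(k+1) if k even, 0 if k odd]. Integrating term-by-term (or equivalently evaluating the antiderivative F(x) = -x^4/2 - x^3 + x^2/2 - 2*x at the endpoints):
  F(1) − F(−1) = -3 − (3) = -6.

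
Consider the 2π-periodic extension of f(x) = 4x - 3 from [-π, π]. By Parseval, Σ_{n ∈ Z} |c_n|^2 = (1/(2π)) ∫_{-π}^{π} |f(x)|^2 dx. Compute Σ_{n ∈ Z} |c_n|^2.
Σ |c_n|^2 = 16π^2/3 + 9

Expand and integrate term by term over [-π, π]:
  ∫ (4x)^2 dx = 16·(2π^3/3); ∫ 2·4·(-3)·x dx = 0 (odd integrand); ∫ (-3)^2 dx = 9·2π.
So (1/(2π)) ∫_{-π}^{π} (4x - 3)^2 dx = 16π^2/3 + 9 = 16π^2/3 + 9.
Parseval ⇒ Σ |c_n|^2 = 16π^2/3 + 9.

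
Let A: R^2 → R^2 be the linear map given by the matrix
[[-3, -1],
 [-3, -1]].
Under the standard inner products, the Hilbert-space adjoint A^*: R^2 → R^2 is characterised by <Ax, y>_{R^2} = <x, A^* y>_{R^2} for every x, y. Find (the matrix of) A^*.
A^* = A^T =
[[-3, -3],
 [-1, -1]]

For real matrices with standard dot products, the defining identity <Ax, y> = <x, A^* y> gives (Ax)^T y = x^T (A^*) y, i.e. x^T A^T y = x^T (A^*) y. Since this holds for all x, y, we must have A^* = A^T. Therefore
A^* =
[[-3, -3],
 [-1, -1]].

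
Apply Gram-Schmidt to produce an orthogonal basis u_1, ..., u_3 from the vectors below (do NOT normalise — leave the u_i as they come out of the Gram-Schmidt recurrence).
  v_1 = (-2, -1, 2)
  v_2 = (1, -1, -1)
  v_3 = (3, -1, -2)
Orthogonal basis:
  u_1 = (-2, -1, 2)
  u_2 = (1/3, -4/3, -1/3)
  u_3 = (1/2, 0, 1/2)

Apply the Gram-Schmidt recurrence
  u_1 = v_1
  u_i = v_i − Σ_{j<i} ((v_i · u_j) / (u_j · u_j)) · u_j.

Step by step this gives:
  u_1 = (-2, -1, 2)
  u_2 = (1/3, -4/3, -1/3)
  u_3 = (1/2, 0, 1/2)

Orthogonality check:
  u_2 · u_1 = 0 (should be 0)
  u_3 · u_1 = 0 (should be 0)
  u_3 · u_2 = 0 (should be 0)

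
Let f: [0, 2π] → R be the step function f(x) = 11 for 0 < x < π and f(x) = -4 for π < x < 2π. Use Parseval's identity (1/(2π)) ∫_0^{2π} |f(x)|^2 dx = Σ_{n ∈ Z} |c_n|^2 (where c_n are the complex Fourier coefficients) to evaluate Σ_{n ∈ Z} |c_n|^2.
Σ |c_n|^2 = 137/2

Parseval equates the L^2 energy of f (normalised by 1/(2π)) with the ℓ^2 sum of its Fourier coefficients: (1/(2π)) ∫_0^{2π} |f|^2 = Σ |c_n|^2.
Compute the left side: (1/(2π)) [∫_0^π 11^2 dx + ∫_π^{2π} (-4)^2 dx] = (1/(2π)) · (121π + 16π) = (121 + 16)/2 = 137/2.
So Σ_{n ∈ Z} |c_n|^2 = 137/2.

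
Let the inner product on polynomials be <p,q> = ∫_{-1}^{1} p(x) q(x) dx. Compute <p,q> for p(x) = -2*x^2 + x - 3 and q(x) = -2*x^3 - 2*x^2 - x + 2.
<p,q> = -158/15

Expand the product: p(x)·q(x) = 4*x^5 + 2*x^4 + 6*x^3 + x^2 + 5*x - 6.
∫_{-1}^{1} of each monomial x^k gives [2/(k+1) if k even, 0 if k odd]. Integrating term-by-term (or equivalently evaluating the antiderivative F(x) = 2*x^6/3 + 2*x^5/5 + 3*x^4/2 + x^3/3 + 5*x^2/2 - 6*x at the endpoints):
  F(1) − F(−1) = -3/5 − (149/15) = -158/15.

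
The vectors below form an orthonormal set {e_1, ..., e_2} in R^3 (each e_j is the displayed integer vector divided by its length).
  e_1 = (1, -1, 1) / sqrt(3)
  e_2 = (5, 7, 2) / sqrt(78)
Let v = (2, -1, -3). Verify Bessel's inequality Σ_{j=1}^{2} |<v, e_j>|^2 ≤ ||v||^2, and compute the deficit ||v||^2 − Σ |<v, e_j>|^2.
Σ |<v, e_j>|^2 = 3/26; ||v||^2 = 14; deficit = 361/26

Write each e_j = u_j / sqrt(<u_j, u_j>) where u_j is the displayed integer vector. Then <v, e_j> = <v, u_j> / sqrt(<u_j, u_j>), so |<v, e_j>|^2 = <v, u_j>^2 / <u_j, u_j>.
Coefficients: <v, e_1> = 0/sqrt(3), <v, e_2> = -3/sqrt(78).
Square and sum: Σ |<v, e_j>|^2 = 3/26.
Compute ||v||^2 = v·v = 14.
Deficit = 14 − 3/26 = 361/26 ≥ 0, confirming Bessel's inequality. (The deficit equals ||v − Σ <v,e_j> e_j||^2, the squared distance from v to span{e_j}.)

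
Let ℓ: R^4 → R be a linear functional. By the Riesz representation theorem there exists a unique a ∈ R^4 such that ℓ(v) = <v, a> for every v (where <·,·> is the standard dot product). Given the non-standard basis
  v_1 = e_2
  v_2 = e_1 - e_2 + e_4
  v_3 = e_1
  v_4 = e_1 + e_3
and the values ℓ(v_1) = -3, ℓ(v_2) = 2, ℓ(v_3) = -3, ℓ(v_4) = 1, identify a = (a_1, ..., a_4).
a = (-3, -3, 4, 2)

Write a = (a_1, ..., a_4) in the standard basis. For each basis vector v_i, ℓ(v_i) = <v_i, a> is a linear equation in the a_j's. Collect the n equations into a matrix system V a = ℓ, where row i of V is v_i (expressed in the standard basis). Since V is invertible (lower-triangular with 1s on the diagonal, up to permutation), solve by back-substitution:
  V =
[[0, 1, 0, 0],
 [1, -1, 0, 1],
 [1, 0, 0, 0],
 [1, 0, 1, 0]]
  V a = (-3, 2, -3, 1)
Solving gives a = (-3, -3, 4, 2).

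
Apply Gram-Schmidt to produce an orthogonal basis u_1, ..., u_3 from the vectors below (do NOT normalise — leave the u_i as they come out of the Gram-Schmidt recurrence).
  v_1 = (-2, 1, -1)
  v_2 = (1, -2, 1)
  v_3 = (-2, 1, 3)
Orthogonal basis:
  u_1 = (-2, 1, -1)
  u_2 = (-2/3, -7/6, 1/6)
  u_3 = (-12/11, 12/11, 36/11)

Apply the Gram-Schmidt recurrence
  u_1 = v_1
  u_i = v_i − Σ_{j<i} ((v_i · u_j) / (u_j · u_j)) · u_j.

Step by step this gives:
  u_1 = (-2, 1, -1)
  u_2 = (-2/3, -7/6, 1/6)
  u_3 = (-12/11, 12/11, 36/11)

Orthogonality check:
  u_2 · u_1 = 0 (should be 0)
  u_3 · u_1 = 0 (should be 0)
  u_3 · u_2 = 0 (should be 0)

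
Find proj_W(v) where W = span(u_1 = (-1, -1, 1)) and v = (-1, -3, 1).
proj_W(v) = (-5/3, -5/3, 5/3)

Set up U = [u_1 | ... | u_1] ∈ R^(3×1). The projector onto W = col(U) is P = U (U^T U)^(-1) U^T.
Compute U^T U =
  [3],
and U^T v = (5).
Solve U^T U · c = U^T v for the coefficients: c = (5/3). The projection is proj_W(v) = U c.
Check: (v - proj_W(v)) · u_1 = 0  (should be 0).
Result: proj_W(v) = (-5/3, -5/3, 5/3).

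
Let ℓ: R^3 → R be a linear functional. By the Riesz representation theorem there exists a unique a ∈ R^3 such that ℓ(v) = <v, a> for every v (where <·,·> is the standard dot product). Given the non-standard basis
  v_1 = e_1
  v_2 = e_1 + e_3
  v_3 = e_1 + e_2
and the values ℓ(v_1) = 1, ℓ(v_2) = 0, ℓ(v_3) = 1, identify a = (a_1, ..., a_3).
a = (1, 0, -1)

Write a = (a_1, ..., a_3) in the standard basis. For each basis vector v_i, ℓ(v_i) = <v_i, a> is a linear equation in the a_j's. Collect the n equations into a matrix system V a = ℓ, where row i of V is v_i (expressed in the standard basis). Since V is invertible (lower-triangular with 1s on the diagonal, up to permutation), solve by back-substitution:
  V =
[[1, 0, 0],
 [1, 0, 1],
 [1, 1, 0]]
  V a = (1, 0, 1)
Solving gives a = (1, 0, -1).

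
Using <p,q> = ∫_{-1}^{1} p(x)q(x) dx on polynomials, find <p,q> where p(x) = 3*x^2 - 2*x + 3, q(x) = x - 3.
<p,q> = -76/3

Expand the product: p(x)·q(x) = 3*x^3 - 11*x^2 + 9*x - 9.
∫_{-1}^{1} of each monomial x^k gives [2/(k+1) if k even, 0 if k odd]. Integrating term-by-term (or equivalently evaluating the antiderivative F(x) = 3*x^4/4 - 11*x^3/3 + 9*x^2/2 - 9*x at the endpoints):
  F(1) − F(−1) = -89/12 − (215/12) = -76/3.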